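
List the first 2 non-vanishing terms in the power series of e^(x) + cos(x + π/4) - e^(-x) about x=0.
x·(2 - √(2)/2) + √(2)/2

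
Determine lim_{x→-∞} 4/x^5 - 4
Evaluate the dominant behaviour as x → -∞; each term tends to a finite value or vanishes.
Limit = -4.

Final answer: -4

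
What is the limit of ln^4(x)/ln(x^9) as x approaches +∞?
This is an ∞/∞ indeterminate form as x → +∞.
Write ln(x^9) = 9·ln(x), reducing the quotient to ln^3(x)/9 → ∞.
Limit = ∞.

Final answer: ∞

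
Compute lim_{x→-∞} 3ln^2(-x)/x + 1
The quotient is an ∞/∞ indeterminate form as x → -∞.
Compare growth rates of the dominant terms (exponentials ≫ polynomials ≫ logarithms), or apply L'Hôpital's rule; the quotient → 0.
Adding the constant: 0 + 1 = 1. Limit = 1.

Final answer: 1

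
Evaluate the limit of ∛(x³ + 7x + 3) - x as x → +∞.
This is an ∞ − ∞ indeterminate form.
Multiply by (A² + AB + B²)/(A² + AB + B²) where A = ∛(x³+7x + 3), B = x to use A³ − B³ = (A−B)(A²+AB+B²); the x³ terms cancel, leaving (7x + 3)/(A²+AB+B²) with denominator ~ 3x², so the limit is 0.
Limit = 0.

Final answer: 0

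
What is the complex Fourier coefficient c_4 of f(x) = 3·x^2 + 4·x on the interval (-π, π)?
Compute the real Fourier coefficients first: a_4 = 3/4, b_4 = -2.
Then c_4 = (a_4 − i·b_4)/2 = 3/8 + i.

Final answer: 3/8 + i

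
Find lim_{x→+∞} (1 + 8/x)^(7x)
As x → +∞: write (1 + 8/x)^(7x) = ((1 + 8/x)^x)^7 → (e^8)^7 = e^56.
Limit = e^(56).

Final answer: e^(56)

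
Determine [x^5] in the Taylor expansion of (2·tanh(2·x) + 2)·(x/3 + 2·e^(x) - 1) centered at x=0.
Expand to order 5: (2·tanh(2·x) + 2)·(x/3 + 2·e^(x) - 1) = 107·x^5/30 - 197·x^4/18 - 2·x^3/3 + 34·x^2/3 + 26·x/3 + 2 + O(x^6).
The coefficient of x^5 is 107/30.

Final answer: 107/30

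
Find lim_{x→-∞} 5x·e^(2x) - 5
The product is a 0·∞ indeterminate form at x → -∞.
Rewrite the product as 5x / e^(-2x) (an ∞/∞ form) and apply L'Hôpital, or use the standard hierarchy e^(2|x|) ≫ |x| as x → -∞.
The indeterminate product → 0, so the limit = -5.

Final answer: -5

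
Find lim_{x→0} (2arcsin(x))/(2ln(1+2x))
Both numerator and denominator → 0 as x → 0; this is a 0/0 indeterminate form.
Expand each to leading order near x = 0: numerator ~ 2·x, denominator ~ 4·x.
The limit of the ratio is 1/2.

Final answer: 1/2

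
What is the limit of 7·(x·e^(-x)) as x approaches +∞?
Evaluate the dominant behaviour as x → +∞; each term tends to a finite value or vanishes.
Limit = 0.

Final answer: 0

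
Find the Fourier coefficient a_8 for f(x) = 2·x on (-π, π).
a_8 = (1/π) ∫_{-π}^{π} f(x)·cos(8x) dx.
Evaluate the integral (use parity and integration by parts as needed): a_8 = 0.

Final answer: 0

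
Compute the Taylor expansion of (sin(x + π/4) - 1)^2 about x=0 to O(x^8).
x^7·(-1 + √(2)/2)^2·(-1/(80·(-1 + √(2)/2)^2) - √(2)/(5040·(-1 + √(2)/2))) + x^6·(-1 + √(2)/2)^2·(-√(2)/(720·(-1 + √(2)/2)) + 1/(720·(-1 + √(2)/2)^2)) + x^5·(-1 + √(2)/2)^2·(√(2)/(120·(-1 + √(2)/2)) + 1/(8·(-1 + √(2)/2)^2)) + x^4·(-1 + √(2)/2)^2·(-1/(24·(-1 + √(2)/2)^2) + √(2)/(24·(-1 + √(2)/2))) + x^3·(-1 + √(2)/2)^2·(-1/(2·(-1 + √(2)/2)^2) - √(2)/(6·(-1 + √(2)/2))) + x^2·(-1 + √(2)/2)^2·(-√(2)/(2·(-1 + √(2)/2)) + 1/(2·(-1 + √(2)/2)^2)) + √(2)·x·(-1 + √(2)/2) + (-1 + √(2)/2)^2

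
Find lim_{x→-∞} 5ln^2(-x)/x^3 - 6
The quotient is an ∞/∞ indeterminate form as x → -∞.
Compare growth rates of the dominant terms (exponentials ≫ polynomials ≫ logarithms), or apply L'Hôpital's rule; the quotient → 0.
Adding the constant: 0 - 6 = -6. Limit = -6.

Final answer: -6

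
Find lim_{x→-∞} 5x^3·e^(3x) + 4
The product is a 0·∞ indeterminate form at x → -∞.
Rewrite the product as 5x^3 / e^(-3x) (an ∞/∞ form) and apply L'Hôpital, or use the standard hierarchy e^(3|x|) ≫ |x^3| as x → -∞.
The indeterminate product → 0, so the limit = 4.

Final answer: 4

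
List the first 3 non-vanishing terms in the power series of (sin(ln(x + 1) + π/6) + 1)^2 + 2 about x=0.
-3·√(3)·x^2/4 + 3·√(3)·x/2 + 17/4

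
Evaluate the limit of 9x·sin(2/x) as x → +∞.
As x → +∞: let u = 2/x → 0⁺; then 9·x·sin(2/x) = 9·2·sin(u)/u → 9·2·1 = 18.
Limit = 18.

Final answer: 18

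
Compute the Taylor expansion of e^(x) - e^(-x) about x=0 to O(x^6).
x^5/60 + x^3/3 + 2·x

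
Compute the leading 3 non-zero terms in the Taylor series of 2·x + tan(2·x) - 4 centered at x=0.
8·x^3/3 + 4·x - 4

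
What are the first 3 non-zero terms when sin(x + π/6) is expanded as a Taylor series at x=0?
-x^2/4 + √(3)·x/2 + 1/2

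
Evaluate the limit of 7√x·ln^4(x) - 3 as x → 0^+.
The product is a 0·∞ indeterminate form at x → 0⁺.
Rewrite the product as 7·ln^4(x) / x^(-1/2) and apply L'Hôpital, or use the standard hierarchy x^(-1/2) ≫ |ln x|^4 as x → 0⁺.
The indeterminate product → 0, so the limit = -3.

Final answer: -3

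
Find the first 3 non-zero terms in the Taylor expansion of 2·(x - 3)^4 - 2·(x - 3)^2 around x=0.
106·x^2 - 204·x + 144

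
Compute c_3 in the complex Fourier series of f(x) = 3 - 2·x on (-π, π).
Compute the real Fourier coefficients first: a_3 = 0, b_3 = -4/3.
Then c_3 = (a_3 − i·b_3)/2 = 2·i/3.

Final answer: 2·i/3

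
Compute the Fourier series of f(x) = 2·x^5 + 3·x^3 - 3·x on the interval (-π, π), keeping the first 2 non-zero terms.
(-74·π^2 + 4·π^4 + 438)·sin(x) + (-2·π^4 - 15/2 + 7·π^2)·sin(2·x)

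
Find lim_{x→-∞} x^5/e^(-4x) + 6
The quotient is an ∞/∞ indeterminate form as x → -∞.
Compare growth rates of the dominant terms (exponentials ≫ polynomials ≫ logarithms), or apply L'Hôpital's rule; the quotient → 0.
Adding the constant: 0 + 6 = 6. Limit = 6.

Final answer: 6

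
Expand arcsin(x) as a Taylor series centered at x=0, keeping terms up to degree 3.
x^3/6 + x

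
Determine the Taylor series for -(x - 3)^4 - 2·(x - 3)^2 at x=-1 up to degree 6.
-288 + 272·(x + 1) - 98·(x + 1)^2 + 16·(x + 1)^3 - (x + 1)^4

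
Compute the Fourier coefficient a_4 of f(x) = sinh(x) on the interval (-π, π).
a_4 = (1/π) ∫_{-π}^{π} f(x)·cos(4x) dx.
Evaluate the integral (use parity and integration by parts as needed): a_4 = 0.

Final answer: 0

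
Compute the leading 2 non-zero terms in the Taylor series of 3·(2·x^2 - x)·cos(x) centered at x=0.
6·x^2 - 3·x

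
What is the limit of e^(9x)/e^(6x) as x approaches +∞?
This is an ∞/∞ indeterminate form as x → +∞.
Rewrite e^(9x)/e^(6x) = e^((9−6)x) = e^(3x); the exponent coefficient is 3 > 0 so e^(3x) → ∞.
Limit = ∞.

Final answer: ∞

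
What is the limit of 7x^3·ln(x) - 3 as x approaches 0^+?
The product is a 0·∞ indeterminate form at x → 0⁺.
Rewrite the product as 7·ln(x) / x^(-3) and apply L'Hôpital, or use the standard hierarchy x^(-3) ≫ |ln x| as x → 0⁺.
The indeterminate product → 0, so the limit = -3.

Final answer: -3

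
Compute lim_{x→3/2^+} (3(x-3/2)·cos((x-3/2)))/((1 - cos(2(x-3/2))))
Both numerator and denominator → 0 as x → 3/2^+; this is a 0/0 indeterminate form.
Expand each to leading order near x = 3/2: numerator ~ 3·(x - 3/2), denominator ~ 2·(x - 3/2)^2.
The limit of the ratio is ∞.

Final answer: ∞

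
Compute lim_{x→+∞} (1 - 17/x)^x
As x → +∞: this is the defining limit (1 - 17/x)^x → e^(-17).
Limit = e^(-17).

Final answer: e^(-17)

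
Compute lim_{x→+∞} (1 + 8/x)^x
As x → +∞: this is the defining limit (1 + 8/x)^x → e^8.
Limit = e^(8).

Final answer: e^(8)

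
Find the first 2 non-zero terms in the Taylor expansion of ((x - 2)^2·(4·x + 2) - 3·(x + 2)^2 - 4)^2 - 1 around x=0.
64·x + 63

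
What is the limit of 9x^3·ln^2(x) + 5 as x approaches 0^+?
The product is a 0·∞ indeterminate form at x → 0⁺.
Rewrite the product as 9·ln^2(x) / x^(-3) and apply L'Hôpital, or use the standard hierarchy x^(-3) ≫ |ln x|^2 as x → 0⁺.
The indeterminate product → 0, so the limit = 5.

Final answer: 5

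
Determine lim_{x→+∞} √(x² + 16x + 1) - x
This is an ∞ − ∞ indeterminate form.
Multiply and divide by the conjugate √(x²+16x + 1) + x; the x² terms cancel, leaving (16x + 1)/(√(x²+16x + 1)+x) → 16/2 = 8.
Limit = 8.

Final answer: 8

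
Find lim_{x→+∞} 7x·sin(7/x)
As x → +∞: let u = 7/x → 0⁺; then 7·x·sin(7/x) = 7·7·sin(u)/u → 7·7·1 = 49.
Limit = 49.

Final answer: 49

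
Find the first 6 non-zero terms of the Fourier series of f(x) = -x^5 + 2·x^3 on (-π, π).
(-264 - 2·π^4 + 44·π^2)·sin(x) + (-7·π^2 + 21/2 + π^4)·sin(2·x) + (-2·π^4/3 - 152/81 + 76·π^2/27)·sin(3·x) + (-13·π^2/8 + 39/64 + π^4/2)·sin(4·x) + (-2·π^4/5 - 168/625 + 28·π^2/25)·sin(5·x) + (-23·π^2/27 + 23/162 + π^4/3)·sin(6·x)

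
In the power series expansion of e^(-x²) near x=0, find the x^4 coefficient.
Expand to order 4: e^(-x²) = x^4/2 - x^2 + 1 + O(x^5).
The coefficient of x^4 is 1/2.

Final answer: 1/2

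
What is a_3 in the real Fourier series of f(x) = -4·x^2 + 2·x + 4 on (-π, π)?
a_3 = (1/π) ∫_{-π}^{π} f(x)·cos(3x) dx.
Evaluate the integral (use parity and integration by parts as needed): a_3 = 16/9.

Final answer: 16/9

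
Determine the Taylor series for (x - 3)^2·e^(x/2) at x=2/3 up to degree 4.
49·e^(1/3)/9 - 35·e^(1/3)·(x - 2/3)/18 - 47·e^(1/3)·(x - 2/3)^2/72 + 13·e^(1/3)·(x - 2/3)^3/432 + 145·e^(1/3)·(x - 2/3)^4/3456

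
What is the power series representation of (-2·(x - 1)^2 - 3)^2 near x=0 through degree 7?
4·x^4 - 16·x^3 + 36·x^2 - 40·x + 25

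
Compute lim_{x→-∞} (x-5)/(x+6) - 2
Evaluate the dominant behaviour as x → -∞; each term tends to a finite value or vanishes.
Limit = -1.

Final answer: -1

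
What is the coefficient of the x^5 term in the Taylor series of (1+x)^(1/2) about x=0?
Expand to order 5: (1+x)^(1/2) = 7·x^5/256 - 5·x^4/128 + x^3/16 - x^2/8 + x/2 + 1 + O(x^6).
The coefficient of x^5 is 7/256.

Final answer: 7/256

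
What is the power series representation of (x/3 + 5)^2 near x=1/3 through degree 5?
2116/81 + 92·(x - 1/3)/27 + (x - 1/3)^2/9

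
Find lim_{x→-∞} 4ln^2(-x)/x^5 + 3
The quotient is an ∞/∞ indeterminate form as x → -∞.
Compare growth rates of the dominant terms (exponentials ≫ polynomials ≫ logarithms), or apply L'Hôpital's rule; the quotient → 0.
Adding the constant: 0 + 3 = 3. Limit = 3.

Final answer: 3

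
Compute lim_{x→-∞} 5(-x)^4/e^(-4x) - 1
The quotient is an ∞/∞ indeterminate form as x → -∞.
Compare growth rates of the dominant terms (exponentials ≫ polynomials ≫ logarithms), or apply L'Hôpital's rule; the quotient → 0.
Adding the constant: 0 - 1 = -1. Limit = -1.

Final answer: -1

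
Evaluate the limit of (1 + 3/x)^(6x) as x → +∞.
As x → +∞: write (1 + 3/x)^(6x) = ((1 + 3/x)^x)^6 → (e^3)^6 = e^18.
Limit = e^(18).

Final answer: e^(18)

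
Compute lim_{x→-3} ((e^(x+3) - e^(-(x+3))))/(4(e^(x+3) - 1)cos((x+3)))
Both numerator and denominator → 0 as x → -3; this is a 0/0 indeterminate form.
Expand each to leading order near x = -3: numerator ~ 2·(x + 3), denominator ~ 4·(x + 3).
The limit of the ratio is 1/2.

Final answer: 1/2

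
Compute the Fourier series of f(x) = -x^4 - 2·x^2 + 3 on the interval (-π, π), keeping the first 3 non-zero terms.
(-40 + 8·π^2)·cos(x) + (1 - 2·π^2)·cos(2·x) - π^4/5 - 2·π^2/3 + 3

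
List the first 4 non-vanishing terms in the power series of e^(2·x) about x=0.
4·x^3/3 + 2·x^2 + 2·x + 1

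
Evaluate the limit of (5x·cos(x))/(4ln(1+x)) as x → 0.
Both numerator and denominator → 0 as x → 0; this is a 0/0 indeterminate form.
Expand each to leading order near x = 0: numerator ~ 5·x, denominator ~ 4·x.
The limit of the ratio is 5/4.

Final answer: 5/4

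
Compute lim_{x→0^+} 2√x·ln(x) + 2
The product is a 0·∞ indeterminate form at x → 0⁺.
Rewrite the product as 2·ln(x) / x^(-1/2) and apply L'Hôpital, or use the standard hierarchy x^(-1/2) ≫ |ln x| as x → 0⁺.
The indeterminate product → 0, so the limit = 2.

Final answer: 2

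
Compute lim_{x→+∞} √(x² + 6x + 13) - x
This is an ∞ − ∞ indeterminate form.
Multiply and divide by the conjugate √(x²+6x + 13) + x; the x² terms cancel, leaving (6x + 13)/(√(x²+6x + 13)+x) → 6/2 = 3.
Limit = 3.

Final answer: 3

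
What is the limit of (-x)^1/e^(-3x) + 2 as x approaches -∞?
The quotient is an ∞/∞ indeterminate form as x → -∞.
Compare growth rates of the dominant terms (exponentials ≫ polynomials ≫ logarithms), or apply L'Hôpital's rule; the quotient → 0.
Adding the constant: 0 + 2 = 2. Limit = 2.

Final answer: 2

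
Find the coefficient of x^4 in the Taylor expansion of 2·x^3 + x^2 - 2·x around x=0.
Expand to order 4: 2·x^3 + x^2 - 2·x = 2·x^3 + x^2 - 2·x + O(x^5).
The coefficient of x^4 is 0.

Final answer: 0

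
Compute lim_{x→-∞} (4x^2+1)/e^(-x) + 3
The quotient is an ∞/∞ indeterminate form as x → -∞.
Compare growth rates of the dominant terms (exponentials ≫ polynomials ≫ logarithms), or apply L'Hôpital's rule; the quotient → 0.
Adding the constant: 0 + 3 = 3. Limit = 3.

Final answer: 3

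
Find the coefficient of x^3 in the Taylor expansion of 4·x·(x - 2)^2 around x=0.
Expand to order 3: 4·x·(x - 2)^2 = 4·x^3 - 16·x^2 + 16·x + O(x^4).
The coefficient of x^3 is 4.

Final answer: 4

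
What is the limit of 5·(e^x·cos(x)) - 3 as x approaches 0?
Direct substitution at x = 0 gives 2.

Final answer: 2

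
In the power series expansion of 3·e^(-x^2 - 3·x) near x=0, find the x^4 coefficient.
Expand to order 4: 3·e^(-x^2 - 3·x) = -15·x^4/8 - 9·x^3/2 + 21·x^2/2 - 9·x + 3 + O(x^5).
The coefficient of x^4 is -15/8.

Final answer: -15/8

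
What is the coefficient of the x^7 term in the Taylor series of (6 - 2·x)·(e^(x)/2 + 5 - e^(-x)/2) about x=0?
Expand to order 7: (6 - 2·x)·(e^(x)/2 + 5 - e^(-x)/2) = x^7/840 - x^6/60 + x^5/20 - x^4/3 + x^3 - 2·x^2 - 4·x + 30 + O(x^8).
The coefficient of x^7 is 1/840.

Final answer: 1/840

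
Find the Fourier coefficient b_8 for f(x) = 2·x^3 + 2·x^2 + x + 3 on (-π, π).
b_8 = (1/π) ∫_{-π}^{π} f(x)·sin(8x) dx.
Evaluate the integral (use parity and integration by parts as needed): b_8 = -π^2/2 - 13/64.

Final answer: -π^2/2 - 13/64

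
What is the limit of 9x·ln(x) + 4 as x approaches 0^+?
The product is a 0·∞ indeterminate form at x → 0⁺.
Rewrite the product as 9·ln(x) / x^(-1) and apply L'Hôpital, or use the standard hierarchy x^(-1) ≫ |ln x| as x → 0⁺.
The indeterminate product → 0, so the limit = 4.

Final answer: 4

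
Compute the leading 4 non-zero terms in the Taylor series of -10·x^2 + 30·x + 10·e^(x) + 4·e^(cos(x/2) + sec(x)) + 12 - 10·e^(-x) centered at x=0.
10·x^3/3 + x^2·(-10 + 3·e^(2)/2) + 50·x + 12 + 4·e^(2)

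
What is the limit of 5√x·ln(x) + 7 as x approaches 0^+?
The product is a 0·∞ indeterminate form at x → 0⁺.
Rewrite the product as 5·ln(x) / x^(-1/2) and apply L'Hôpital, or use the standard hierarchy x^(-1/2) ≫ |ln x| as x → 0⁺.
The indeterminate product → 0, so the limit = 7.

Final answer: 7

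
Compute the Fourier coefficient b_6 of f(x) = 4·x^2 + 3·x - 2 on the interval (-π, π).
b_6 = (1/π) ∫_{-π}^{π} f(x)·sin(6x) dx.
Evaluate the integral (use parity and integration by parts as needed): b_6 = -1.

Final answer: -1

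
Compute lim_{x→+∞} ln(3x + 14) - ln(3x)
This is an ∞ − ∞ indeterminate form.
Combine the logarithms: ln(3x+14) − ln(3x) = ln((3x+14)/(3x)) = ln(1 + 14/(3x)) → ln(1) = 0.
Limit = 0.

Final answer: 0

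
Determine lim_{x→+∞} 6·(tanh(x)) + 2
Evaluate the dominant behaviour as x → +∞; each term tends to a finite value or vanishes.
Limit = 8.

Final answer: 8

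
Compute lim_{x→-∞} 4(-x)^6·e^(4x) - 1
The product is a 0·∞ indeterminate form at x → -∞.
Rewrite the product as 4(-x)^6 / e^(-4x) (an ∞/∞ form) and apply L'Hôpital, or use the standard hierarchy e^(4|x|) ≫ |(-x)^6| as x → -∞.
The indeterminate product → 0, so the limit = -1.

Final answer: -1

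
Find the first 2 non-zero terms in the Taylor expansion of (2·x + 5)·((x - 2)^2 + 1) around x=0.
25 - 10·x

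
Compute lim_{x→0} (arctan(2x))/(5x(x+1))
Both numerator and denominator → 0 as x → 0; this is a 0/0 indeterminate form.
Expand each to leading order near x = 0: numerator ~ 2·x, denominator ~ 5·x.
The limit of the ratio is 2/5.

Final answer: 2/5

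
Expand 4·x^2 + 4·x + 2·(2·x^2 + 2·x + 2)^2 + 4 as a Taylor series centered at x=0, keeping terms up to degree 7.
8·x^4 + 16·x^3 + 28·x^2 + 20·x + 12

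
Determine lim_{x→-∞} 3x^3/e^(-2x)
This is an ∞/∞ indeterminate form as x → -∞.
Compare growth rates of the dominant terms (exponentials ≫ polynomials ≫ logarithms), or apply L'Hôpital's rule; the quotient → 0.
Limit = 0.

Final answer: 0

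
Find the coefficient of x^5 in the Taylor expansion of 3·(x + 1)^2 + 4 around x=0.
Expand to order 5: 3·(x + 1)^2 + 4 = 3·x^2 + 6·x + 7 + O(x^6).
The coefficient of x^5 is 0.

Final answer: 0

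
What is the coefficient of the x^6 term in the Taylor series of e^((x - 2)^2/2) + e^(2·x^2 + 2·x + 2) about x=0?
Expand to order 6: e^((x - 2)^2/2) + e^(2·x^2 + 2·x + 2) = 5363·x^6·e^(2)/720 + 23·x^5·e^(2)/4 + 203·x^4·e^(2)/24 + 3·x^3·e^(2) + 13·x^2·e^(2)/2 + 2·e^(2) + O(x^7).
The coefficient of x^6 is 5363·e^(2)/720.

Final answer: 5363·e^(2)/720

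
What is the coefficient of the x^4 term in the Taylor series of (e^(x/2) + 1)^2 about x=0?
Expand to order 4: (e^(x/2) + 1)^2 = 3·x^4/64 + 5·x^3/24 + 3·x^2/4 + 2·x + 4 + O(x^5).
The coefficient of x^4 is 3/64.

Final answer: 3/64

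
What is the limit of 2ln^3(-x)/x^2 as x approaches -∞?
This is an ∞/∞ indeterminate form as x → -∞.
Compare growth rates of the dominant terms (exponentials ≫ polynomials ≫ logarithms), or apply L'Hôpital's rule; the quotient → 0.
Limit = 0.

Final answer: 0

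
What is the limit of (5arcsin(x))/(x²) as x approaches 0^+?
Both numerator and denominator → 0 as x → 0^+; this is a 0/0 indeterminate form.
Expand each to leading order near x = 0: numerator ~ 5·x, denominator ~ x^2.
The limit of the ratio is ∞.

Final answer: ∞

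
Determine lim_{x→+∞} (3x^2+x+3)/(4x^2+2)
This is an ∞/∞ indeterminate form as x → +∞.
Divide numerator and denominator by x^2 and let the lower-order terms vanish; the leading terms give 3/4.
Limit = 3/4.

Final answer: 3/4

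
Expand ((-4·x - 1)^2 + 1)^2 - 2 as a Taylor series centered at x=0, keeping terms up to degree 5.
256·x^4 + 256·x^3 + 128·x^2 + 32·x + 2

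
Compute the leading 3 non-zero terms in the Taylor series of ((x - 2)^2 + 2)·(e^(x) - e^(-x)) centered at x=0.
4·x^3 - 8·x^2 + 12·x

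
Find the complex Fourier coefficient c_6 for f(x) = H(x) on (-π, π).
Compute the real Fourier coefficients first: a_6 = 0, b_6 = 0.
Then c_6 = (a_6 − i·b_6)/2 = 0.

Final answer: 0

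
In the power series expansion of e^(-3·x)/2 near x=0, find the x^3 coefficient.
Expand to order 3: e^(-3·x)/2 = -9·x^3/4 + 9·x^2/4 - 3·x/2 + 1/2 + O(x^4).
The coefficient of x^3 is -9/4.

Final answer: -9/4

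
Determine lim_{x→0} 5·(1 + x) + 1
Direct substitution at x = 0 gives 6.

Final answer: 6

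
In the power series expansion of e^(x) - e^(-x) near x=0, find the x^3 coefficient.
Expand to order 3: e^(x) - e^(-x) = x^3/3 + 2·x + O(x^4).
The coefficient of x^3 is 1/3.

Final answer: 1/3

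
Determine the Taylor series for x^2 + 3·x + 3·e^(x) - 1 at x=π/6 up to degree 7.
-1 + π^2/36 + π/2 + 3·e^(π/6) + (π/3 + 3 + 3·e^(π/6))·(x - π/6) + (1 + 3·e^(π/6)/2)·(x - π/6)^2 + e^(π/6)·(x - π/6)^3/2 + e^(π/6)·(x - π/6)^4/8 + e^(π/6)·(x - π/6)^5/40 + e^(π/6)·(x - π/6)^6/240 + e^(π/6)·(x - π/6)^7/1680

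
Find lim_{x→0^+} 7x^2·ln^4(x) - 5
The product is a 0·∞ indeterminate form at x → 0⁺.
Rewrite the product as 7·ln^4(x) / x^(-2) and apply L'Hôpital, or use the standard hierarchy x^(-2) ≫ |ln x|^4 as x → 0⁺.
The indeterminate product → 0, so the limit = -5.

Final answer: -5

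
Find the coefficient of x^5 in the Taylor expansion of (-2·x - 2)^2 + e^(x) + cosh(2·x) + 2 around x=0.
Expand to order 5: (-2·x - 2)^2 + e^(x) + cosh(2·x) + 2 = x^5/120 + 17·x^4/24 + x^3/6 + 13·x^2/2 + 9·x + 8 + O(x^6).
The coefficient of x^5 is 1/120.

Final answer: 1/120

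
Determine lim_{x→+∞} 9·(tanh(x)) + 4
Evaluate the dominant behaviour as x → +∞; each term tends to a finite value or vanishes.
Limit = 13.

Final answer: 13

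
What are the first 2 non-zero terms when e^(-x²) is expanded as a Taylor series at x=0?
1 - x^2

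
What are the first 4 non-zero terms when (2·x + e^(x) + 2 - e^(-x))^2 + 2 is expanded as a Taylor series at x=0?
4·x^3/3 + 16·x^2 + 16·x + 6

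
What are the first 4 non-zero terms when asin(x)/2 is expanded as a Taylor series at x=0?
5·x^7/224 + 3·x^5/80 + x^3/12 + x/2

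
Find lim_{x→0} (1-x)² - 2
Direct substitution at x = 0 gives -1.

Final answer: -1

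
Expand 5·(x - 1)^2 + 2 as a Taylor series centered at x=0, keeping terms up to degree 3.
5·x^2 - 10·x + 7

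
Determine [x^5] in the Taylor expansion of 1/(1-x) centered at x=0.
Expand to order 5: 1/(1-x) = x^5 + x^4 + x^3 + x^2 + x + 1 + O(x^6).
The coefficient of x^5 is 1.

Final answer: 1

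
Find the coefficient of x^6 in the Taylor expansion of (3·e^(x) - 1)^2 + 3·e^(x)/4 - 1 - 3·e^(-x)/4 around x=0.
Expand to order 6: (3·e^(x) - 1)^2 + 3·e^(x)/4 - 1 - 3·e^(-x)/4 = 19·x^6/24 + 189·x^5/80 + 23·x^4/4 + 45·x^3/4 + 15·x^2 + 27·x/2 + 3 + O(x^7).
The coefficient of x^6 is 19/24.

Final answer: 19/24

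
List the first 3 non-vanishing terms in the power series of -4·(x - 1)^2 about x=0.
-4·x^2 + 8·x - 4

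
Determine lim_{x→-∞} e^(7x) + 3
Evaluate the dominant behaviour as x → -∞; each term tends to a finite value or vanishes.
Limit = 3.

Final answer: 3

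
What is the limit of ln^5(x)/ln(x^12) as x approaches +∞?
This is an ∞/∞ indeterminate form as x → +∞.
Write ln(x^12) = 12·ln(x), reducing the quotient to ln^4(x)/12 → ∞.
Limit = ∞.

Final answer: ∞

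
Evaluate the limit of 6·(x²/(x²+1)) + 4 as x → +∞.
Evaluate the dominant behaviour as x → +∞; each term tends to a finite value or vanishes.
Limit = 10.

Final answer: 10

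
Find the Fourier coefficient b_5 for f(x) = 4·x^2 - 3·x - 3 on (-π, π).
b_5 = (1/π) ∫_{-π}^{π} f(x)·sin(5x) dx.
Evaluate the integral (use parity and integration by parts as needed): b_5 = -6/5.

Final answer: -6/5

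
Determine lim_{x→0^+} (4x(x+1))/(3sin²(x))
Both numerator and denominator → 0 as x → 0^+; this is a 0/0 indeterminate form.
Expand each to leading order near x = 0: numerator ~ 4·x, denominator ~ 3·x^2.
The limit of the ratio is ∞.

Final answer: ∞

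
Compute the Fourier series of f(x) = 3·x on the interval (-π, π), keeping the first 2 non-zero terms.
6·sin(x) - 3·sin(2·x)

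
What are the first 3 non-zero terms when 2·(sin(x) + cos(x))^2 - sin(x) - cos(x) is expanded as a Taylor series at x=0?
x^2/2 + 3·x + 1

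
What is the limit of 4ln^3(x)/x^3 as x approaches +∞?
This is an ∞/∞ indeterminate form as x → +∞.
The polynomial denominator x^3 dominates the logarithmic numerator (any positive power of x ≫ ln^3(x) as x → ∞), so the quotient → 0.
Limit = 0.

Final answer: 0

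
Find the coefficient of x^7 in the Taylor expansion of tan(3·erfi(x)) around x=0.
Expand to order 7: tan(3·erfi(x)) = x^7·(1/(7·√(π)) + 228/(5·π^(3/2)) + 1728/π^(5/2) + 528768/(35·π^(7/2))) + x^5·(3/(5·√(π)) + 72/π^(3/2) + 5184/(5·π^(5/2))) + x^3·(2/√(π) + 72/π^(3/2)) + 6·x/√(π) + O(x^8).
The coefficient of x^7 is 1/(7·√(π)) + 228/(5·π^(3/2)) + 1728/π^(5/2) + 528768/(35·π^(7/2)).

Final answer: 1/(7·√(π)) + 228/(5·π^(3/2)) + 1728/π^(5/2) + 528768/(35·π^(7/2))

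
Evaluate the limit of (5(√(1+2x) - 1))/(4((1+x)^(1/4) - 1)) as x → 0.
Both numerator and denominator → 0 as x → 0; this is a 0/0 indeterminate form.
Expand each to leading order near x = 0: numerator ~ 5·x, denominator ~ x.
The limit of the ratio is 5.

Final answer: 5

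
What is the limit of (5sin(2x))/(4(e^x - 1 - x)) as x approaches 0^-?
Both numerator and denominator → 0 as x → 0^-; this is a 0/0 indeterminate form.
Expand each to leading order near x = 0: numerator ~ 10·x, denominator ~ 2·x^2.
The limit of the ratio is -∞.

Final answer: -∞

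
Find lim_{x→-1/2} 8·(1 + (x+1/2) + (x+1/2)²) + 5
Direct substitution at x = -1/2 gives 13.

Final answer: 13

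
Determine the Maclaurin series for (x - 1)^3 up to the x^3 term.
x^3 - 3·x^2 + 3·x - 1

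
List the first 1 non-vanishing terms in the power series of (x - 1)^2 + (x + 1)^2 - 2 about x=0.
2·x^2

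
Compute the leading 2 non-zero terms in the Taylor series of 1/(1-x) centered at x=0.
x + 1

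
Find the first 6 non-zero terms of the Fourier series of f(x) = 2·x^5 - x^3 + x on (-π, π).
(-82·π^2 + 4·π^4 + 494)·sin(x) + (-2·π^4 - 35/2 + 11·π^2)·sin(2·x) + (-98·π^2/27 + 250/81 + 4·π^4/3)·sin(3·x) + (-π^4 - 37/32 + 7·π^2/4)·sin(4·x) + (-26·π^2/25 + 406/625 + 4·π^4/5)·sin(5·x) + (-2·π^4/3 - 73/162 + 19·π^2/27)·sin(6·x)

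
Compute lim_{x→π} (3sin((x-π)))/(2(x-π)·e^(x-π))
Both numerator and denominator → 0 as x → π; this is a 0/0 indeterminate form.
Expand each to leading order near x = π: numerator ~ 3·(x - π), denominator ~ 2·(x - π).
The limit of the ratio is 3/2.

Final answer: 3/2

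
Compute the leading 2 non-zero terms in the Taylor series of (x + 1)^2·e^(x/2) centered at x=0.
5·x/2 + 1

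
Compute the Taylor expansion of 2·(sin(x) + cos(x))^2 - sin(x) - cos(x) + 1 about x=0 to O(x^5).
-x^4/24 - 5·x^3/2 + x^2/2 + 3·x + 2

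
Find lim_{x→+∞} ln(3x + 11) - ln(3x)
This is an ∞ − ∞ indeterminate form.
Combine the logarithms: ln(3x+11) − ln(3x) = ln((3x+11)/(3x)) = ln(1 + 11/(3x)) → ln(1) = 0.
Limit = 0.

Final answer: 0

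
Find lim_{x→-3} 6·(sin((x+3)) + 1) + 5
Direct substitution at x = -3 gives 11.

Final answer: 11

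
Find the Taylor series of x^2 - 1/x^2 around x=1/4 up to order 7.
-255/16 + 257·(x - 1/4)/2 - 767·(x - 1/4)^2 + 4096·(x - 1/4)^3 - 20480·(x - 1/4)^4 + 98304·(x - 1/4)^5 - 458752·(x - 1/4)^6 + 2097152·(x - 1/4)^7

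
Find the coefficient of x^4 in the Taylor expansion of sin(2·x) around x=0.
Expand to order 4: sin(2·x) = -4·x^3/3 + 2·x + O(x^5).
The coefficient of x^4 is 0.

Final answer: 0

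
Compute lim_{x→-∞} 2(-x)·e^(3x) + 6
The product is a 0·∞ indeterminate form at x → -∞.
Rewrite the product as 2(-x) / e^(-3x) (an ∞/∞ form) and apply L'Hôpital, or use the standard hierarchy e^(3|x|) ≫ |(-x)| as x → -∞.
The indeterminate product → 0, so the limit = 6.

Final answer: 6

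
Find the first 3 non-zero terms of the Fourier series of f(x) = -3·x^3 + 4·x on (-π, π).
(44 - 6·π^2)·sin(x) + (-17/2 + 3·π^2)·sin(2·x) + (4 - 2·π^2)·sin(3·x)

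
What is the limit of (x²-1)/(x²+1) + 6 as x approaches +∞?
Evaluate the dominant behaviour as x → +∞; each term tends to a finite value or vanishes.
Limit = 7.

Final answer: 7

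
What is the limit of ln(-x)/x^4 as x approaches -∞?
This is an ∞/∞ indeterminate form as x → -∞.
Compare growth rates of the dominant terms (exponentials ≫ polynomials ≫ logarithms), or apply L'Hôpital's rule; the quotient → 0.
Limit = 0.

Final answer: 0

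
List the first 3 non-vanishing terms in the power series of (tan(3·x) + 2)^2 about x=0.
9·x^2 + 12·x + 4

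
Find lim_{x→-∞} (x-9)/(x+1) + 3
Evaluate the dominant behaviour as x → -∞; each term tends to a finite value or vanishes.
Limit = 4.

Final answer: 4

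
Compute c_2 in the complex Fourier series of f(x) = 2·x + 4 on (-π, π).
Compute the real Fourier coefficients first: a_2 = 0, b_2 = -2.
Then c_2 = (a_2 − i·b_2)/2 = i.

Final answer: i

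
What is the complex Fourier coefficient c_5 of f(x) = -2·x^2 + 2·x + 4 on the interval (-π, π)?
Compute the real Fourier coefficients first: a_5 = 8/25, b_5 = 4/5.
Then c_5 = (a_5 − i·b_5)/2 = 4/25 - 2·i/5.

Final answer: 4/25 - 2·i/5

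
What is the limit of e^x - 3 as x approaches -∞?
Evaluate the dominant behaviour as x → -∞; each term tends to a finite value or vanishes.
Limit = -3.

Final answer: -3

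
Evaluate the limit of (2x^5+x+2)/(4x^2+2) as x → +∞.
This is an ∞/∞ indeterminate form as x → +∞.
Divide numerator and denominator by x^5 and let the lower-order terms vanish; the numerator's degree 5 exceeds the denominator's degree 2, so the quotient diverges.
Limit = ∞.

Final answer: ∞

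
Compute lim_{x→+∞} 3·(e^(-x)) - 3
Evaluate the dominant behaviour as x → +∞; each term tends to a finite value or vanishes.
Limit = -3.

Final answer: -3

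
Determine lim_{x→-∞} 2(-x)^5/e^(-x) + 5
The quotient is an ∞/∞ indeterminate form as x → -∞.
Compare growth rates of the dominant terms (exponentials ≫ polynomials ≫ logarithms), or apply L'Hôpital's rule; the quotient → 0.
Adding the constant: 0 + 5 = 5. Limit = 5.

Final answer: 5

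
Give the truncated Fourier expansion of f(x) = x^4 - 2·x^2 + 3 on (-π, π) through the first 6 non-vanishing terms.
(56 - 8·π^2)·cos(x) + (-5 + 2·π^2)·cos(2·x) + (40/27 - 8·π^2/9)·cos(3·x) + (-11/16 + π^2/2)·cos(4·x) + (248/625 - 8·π^2/25)·cos(5·x) - 2·π^2/3 + 3 + π^4/5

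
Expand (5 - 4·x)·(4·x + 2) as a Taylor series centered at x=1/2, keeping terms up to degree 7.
12 - 4·(x - 1/2) - 16·(x - 1/2)^2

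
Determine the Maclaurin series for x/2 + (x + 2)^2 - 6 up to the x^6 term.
x^2 + 9·x/2 - 2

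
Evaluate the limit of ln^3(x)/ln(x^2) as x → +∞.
This is an ∞/∞ indeterminate form as x → +∞.
Write ln(x^2) = 2·ln(x), reducing the quotient to ln^2(x)/2 → ∞.
Limit = ∞.

Final answer: ∞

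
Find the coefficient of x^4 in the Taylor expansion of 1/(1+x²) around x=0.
Expand to order 4: 1/(1+x²) = x^4 - x^2 + 1 + O(x^5).
The coefficient of x^4 is 1.

Final answer: 1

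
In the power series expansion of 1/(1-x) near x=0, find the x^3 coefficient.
Expand to order 3: 1/(1-x) = x^3 + x^2 + x + 1 + O(x^4).
The coefficient of x^3 is 1.

Final answer: 1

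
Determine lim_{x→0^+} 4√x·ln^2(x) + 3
The product is a 0·∞ indeterminate form at x → 0⁺.
Rewrite the product as 4·ln^2(x) / x^(-1/2) and apply L'Hôpital, or use the standard hierarchy x^(-1/2) ≫ |ln x|^2 as x → 0⁺.
The indeterminate product → 0, so the limit = 3.

Final answer: 3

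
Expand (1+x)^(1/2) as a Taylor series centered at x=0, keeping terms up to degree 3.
x^3/16 - x^2/8 + x/2 + 1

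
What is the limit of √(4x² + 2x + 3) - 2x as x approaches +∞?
As x → +∞: multiply by the conjugate to get (2x+3)/(√(4x²+2x+3)+2x); the denominator ~ 4x, so the limit is 2/4 = 1/2.
Limit = 1/2.

Final answer: 1/2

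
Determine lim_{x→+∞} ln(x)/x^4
This is an ∞/∞ indeterminate form as x → +∞.
The polynomial denominator x^4 dominates the logarithmic numerator (any positive power of x ≫ ln(x) as x → ∞), so the quotient → 0.
Limit = 0.

Final answer: 0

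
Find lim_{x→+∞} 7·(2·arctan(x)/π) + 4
Evaluate the dominant behaviour as x → +∞; each term tends to a finite value or vanishes.
Limit = 11.

Final answer: 11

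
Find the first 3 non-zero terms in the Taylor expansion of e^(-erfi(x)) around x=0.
2·x^2/π - 2·x/√(π) + 1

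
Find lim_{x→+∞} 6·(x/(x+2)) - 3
Evaluate the dominant behaviour as x → +∞; each term tends to a finite value or vanishes.
Limit = 3.

Final answer: 3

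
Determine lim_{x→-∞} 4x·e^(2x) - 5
The product is a 0·∞ indeterminate form at x → -∞.
Rewrite the product as 4x / e^(-2x) (an ∞/∞ form) and apply L'Hôpital, or use the standard hierarchy e^(2|x|) ≫ |x| as x → -∞.
The indeterminate product → 0, so the limit = -5.

Final answer: -5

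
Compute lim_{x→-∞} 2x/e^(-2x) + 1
The quotient is an ∞/∞ indeterminate form as x → -∞.
Compare growth rates of the dominant terms (exponentials ≫ polynomials ≫ logarithms), or apply L'Hôpital's rule; the quotient → 0.
Adding the constant: 0 + 1 = 1. Limit = 1.

Final answer: 1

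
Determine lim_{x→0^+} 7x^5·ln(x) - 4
The product is a 0·∞ indeterminate form at x → 0⁺.
Rewrite the product as 7·ln(x) / x^(-5) and apply L'Hôpital, or use the standard hierarchy x^(-5) ≫ |ln x| as x → 0⁺.
The indeterminate product → 0, so the limit = -4.

Final answer: -4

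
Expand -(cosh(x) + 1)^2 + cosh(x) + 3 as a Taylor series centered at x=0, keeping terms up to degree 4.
-3·x^4/8 - 3·x^2/2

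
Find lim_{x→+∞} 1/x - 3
Evaluate the dominant behaviour as x → +∞; each term tends to a finite value or vanishes.
Limit = -3.

Final answer: -3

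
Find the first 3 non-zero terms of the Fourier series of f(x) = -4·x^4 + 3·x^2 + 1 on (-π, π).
(-204 + 32·π^2)·cos(x) + (15 - 8·π^2)·cos(2·x) - 4·π^4/5 + 1 + π^2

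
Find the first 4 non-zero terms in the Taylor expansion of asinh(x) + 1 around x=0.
3·x^5/40 - x^3/6 + x + 1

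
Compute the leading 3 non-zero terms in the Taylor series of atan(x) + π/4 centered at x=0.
-x^3/3 + x + π/4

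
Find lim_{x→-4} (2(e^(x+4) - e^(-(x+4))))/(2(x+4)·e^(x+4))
Both numerator and denominator → 0 as x → -4; this is a 0/0 indeterminate form.
Expand each to leading order near x = -4: numerator ~ 4·(x + 4), denominator ~ 2·(x + 4).
The limit of the ratio is 2.

Final answer: 2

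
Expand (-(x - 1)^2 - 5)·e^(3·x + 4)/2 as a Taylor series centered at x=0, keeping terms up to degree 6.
-27·x^6·e^(4)/10 - 99·x^5·e^(4)/20 - 63·x^4·e^(4)/8 - 21·x^3·e^(4)/2 - 11·x^2·e^(4) - 8·x·e^(4) - 3·e^(4)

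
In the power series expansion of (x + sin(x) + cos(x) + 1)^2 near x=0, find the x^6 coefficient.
Expand to order 6: (x + sin(x) + cos(x) + 1)^2 = x^6/72 + 11·x^5/30 - x^4/4 - 8·x^3/3 + 2·x^2 + 8·x + 4 + O(x^7).
The coefficient of x^6 is 1/72.

Final answer: 1/72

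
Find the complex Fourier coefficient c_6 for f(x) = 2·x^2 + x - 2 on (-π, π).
Compute the real Fourier coefficients first: a_6 = 2/9, b_6 = -1/3.
Then c_6 = (a_6 − i·b_6)/2 = 1/9 + i/6.

Final answer: 1/9 + i/6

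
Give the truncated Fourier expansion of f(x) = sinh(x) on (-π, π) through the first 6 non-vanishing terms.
sin(x)·sinh(π)/π - 4·sin(2·x)·sinh(π)/(5·π) + 3·sin(3·x)·sinh(π)/(5·π) - 8·sin(4·x)·sinh(π)/(17·π) + 5·sin(5·x)·sinh(π)/(13·π) - 12·sin(6·x)·sinh(π)/(37·π)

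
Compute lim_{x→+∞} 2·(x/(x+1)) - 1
Evaluate the dominant behaviour as x → +∞; each term tends to a finite value or vanishes.
Limit = 1.

Final answer: 1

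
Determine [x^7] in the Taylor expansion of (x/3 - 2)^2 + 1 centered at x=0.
Expand to order 7: (x/3 - 2)^2 + 1 = x^2/9 - 4·x/3 + 5 + O(x^8).
The coefficient of x^7 is 0.

Final answer: 0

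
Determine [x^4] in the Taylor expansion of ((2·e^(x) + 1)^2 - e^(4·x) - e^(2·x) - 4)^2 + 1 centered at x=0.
Expand to order 4: ((2·e^(x) + 1)^2 - e^(4·x) - e^(2·x) - 4)^2 + 1 = -123·x^4 - 36·x^3 + 36·x^2 + 36·x + 10 + O(x^5).
The coefficient of x^4 is -123.

Final answer: -123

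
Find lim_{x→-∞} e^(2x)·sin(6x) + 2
Evaluate the dominant behaviour as x → -∞; each term tends to a finite value or vanishes.
Limit = 2.

Final answer: 2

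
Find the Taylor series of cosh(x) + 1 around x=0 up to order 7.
x^6/720 + x^4/24 + x^2/2 + 2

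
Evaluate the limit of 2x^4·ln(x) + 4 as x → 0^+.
The product is a 0·∞ indeterminate form at x → 0⁺.
Rewrite the product as 2·ln(x) / x^(-4) and apply L'Hôpital, or use the standard hierarchy x^(-4) ≫ |ln x| as x → 0⁺.
The indeterminate product → 0, so the limit = 4.

Final answer: 4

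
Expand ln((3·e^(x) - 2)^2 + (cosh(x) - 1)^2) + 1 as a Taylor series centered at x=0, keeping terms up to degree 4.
-73·x^4/4 + 10·x^3 - 6·x^2 + 6·x + 1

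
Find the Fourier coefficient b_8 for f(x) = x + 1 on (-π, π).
b_8 = (1/π) ∫_{-π}^{π} f(x)·sin(8x) dx.
Evaluate the integral (use parity and integration by parts as needed): b_8 = -1/4.

Final answer: -1/4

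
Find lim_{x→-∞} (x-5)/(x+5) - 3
Evaluate the dominant behaviour as x → -∞; each term tends to a finite value or vanishes.
Limit = -2.

Final answer: -2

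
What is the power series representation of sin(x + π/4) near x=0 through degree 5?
√(2)·x^5/240 + √(2)·x^4/48 - √(2)·x^3/12 - √(2)·x^2/4 + √(2)·x/2 + √(2)/2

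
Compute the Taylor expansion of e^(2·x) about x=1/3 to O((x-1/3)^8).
e^(2/3) + 2·e^(2/3)·(x - 1/3) + 2·e^(2/3)·(x - 1/3)^2 + 4·e^(2/3)·(x - 1/3)^3/3 + 2·e^(2/3)·(x - 1/3)^4/3 + 4·e^(2/3)·(x - 1/3)^5/15 + 4·e^(2/3)·(x - 1/3)^6/45 + 8·e^(2/3)·(x - 1/3)^7/315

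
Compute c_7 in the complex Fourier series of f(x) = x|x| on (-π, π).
Compute the real Fourier coefficients first: a_7 = 0, b_7 = (-8 + 98·π^2)/(343·π).
Then c_7 = (a_7 − i·b_7)/2 = -i·π/7 + 4·i/(343·π).

Final answer: -i·π/7 + 4·i/(343·π)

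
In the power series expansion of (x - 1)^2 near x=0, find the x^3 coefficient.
Expand to order 3: (x - 1)^2 = x^2 - 2·x + 1 + O(x^4).
The coefficient of x^3 is 0.

Final answer: 0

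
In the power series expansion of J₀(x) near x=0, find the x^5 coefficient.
Expand to order 5: J₀(x) = x^4/64 - x^2/4 + 1 + O(x^6).
The coefficient of x^5 is 0.

Final answer: 0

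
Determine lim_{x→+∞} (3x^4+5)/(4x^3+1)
This is an ∞/∞ indeterminate form as x → +∞.
Divide numerator and denominator by x^4 and let the lower-order terms vanish; the numerator's degree 4 exceeds the denominator's degree 3, so the quotient diverges.
Limit = ∞.

Final answer: ∞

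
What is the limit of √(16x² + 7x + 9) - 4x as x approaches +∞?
As x → +∞: multiply by the conjugate to get (7x+9)/(√(16x²+7x+9)+4x); the denominator ~ 8x, so the limit is 7/8.
Limit = 7/8.

Final answer: 7/8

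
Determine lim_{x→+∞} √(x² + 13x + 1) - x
This is an ∞ − ∞ indeterminate form.
Multiply and divide by the conjugate √(x²+13x + 1) + x; the x² terms cancel, leaving (13x + 1)/(√(x²+13x + 1)+x) → 13/2.
Limit = 13/2.

Final answer: 13/2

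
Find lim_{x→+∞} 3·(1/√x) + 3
Evaluate the dominant behaviour as x → +∞; each term tends to a finite value or vanishes.
Limit = 3.

Final answer: 3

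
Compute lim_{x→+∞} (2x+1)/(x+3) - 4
Evaluate the dominant behaviour as x → +∞; each term tends to a finite value or vanishes.
Limit = -2.

Final answer: -2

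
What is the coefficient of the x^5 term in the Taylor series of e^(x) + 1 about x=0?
Expand to order 5: e^(x) + 1 = x^5/120 + x^4/24 + x^3/6 + x^2/2 + x + 2 + O(x^6).
The coefficient of x^5 is 1/120.

Final answer: 1/120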